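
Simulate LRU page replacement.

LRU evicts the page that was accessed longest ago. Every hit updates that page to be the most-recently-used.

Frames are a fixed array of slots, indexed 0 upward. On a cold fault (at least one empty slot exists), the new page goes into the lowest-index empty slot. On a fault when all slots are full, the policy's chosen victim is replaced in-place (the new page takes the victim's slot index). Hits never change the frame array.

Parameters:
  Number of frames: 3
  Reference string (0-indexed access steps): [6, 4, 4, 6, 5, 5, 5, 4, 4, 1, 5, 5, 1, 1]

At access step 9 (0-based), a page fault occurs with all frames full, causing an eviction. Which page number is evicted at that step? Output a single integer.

Answer: 6

Derivation:
Step 0: ref 6 -> FAULT, frames=[6,-,-]
Step 1: ref 4 -> FAULT, frames=[6,4,-]
Step 2: ref 4 -> HIT, frames=[6,4,-]
Step 3: ref 6 -> HIT, frames=[6,4,-]
Step 4: ref 5 -> FAULT, frames=[6,4,5]
Step 5: ref 5 -> HIT, frames=[6,4,5]
Step 6: ref 5 -> HIT, frames=[6,4,5]
Step 7: ref 4 -> HIT, frames=[6,4,5]
Step 8: ref 4 -> HIT, frames=[6,4,5]
Step 9: ref 1 -> FAULT, evict 6, frames=[1,4,5]
At step 9: evicted page 6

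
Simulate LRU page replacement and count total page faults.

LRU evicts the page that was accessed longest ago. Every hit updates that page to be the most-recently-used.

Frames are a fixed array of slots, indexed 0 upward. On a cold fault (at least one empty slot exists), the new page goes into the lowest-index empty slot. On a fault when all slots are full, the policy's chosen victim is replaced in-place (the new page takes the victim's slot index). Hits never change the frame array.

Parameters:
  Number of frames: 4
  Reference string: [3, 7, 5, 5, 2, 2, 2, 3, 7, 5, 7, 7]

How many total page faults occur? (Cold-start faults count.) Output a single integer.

Step 0: ref 3 → FAULT, frames=[3,-,-,-]
Step 1: ref 7 → FAULT, frames=[3,7,-,-]
Step 2: ref 5 → FAULT, frames=[3,7,5,-]
Step 3: ref 5 → HIT, frames=[3,7,5,-]
Step 4: ref 2 → FAULT, frames=[3,7,5,2]
Step 5: ref 2 → HIT, frames=[3,7,5,2]
Step 6: ref 2 → HIT, frames=[3,7,5,2]
Step 7: ref 3 → HIT, frames=[3,7,5,2]
Step 8: ref 7 → HIT, frames=[3,7,5,2]
Step 9: ref 5 → HIT, frames=[3,7,5,2]
Step 10: ref 7 → HIT, frames=[3,7,5,2]
Step 11: ref 7 → HIT, frames=[3,7,5,2]
Total faults: 4

Answer: 4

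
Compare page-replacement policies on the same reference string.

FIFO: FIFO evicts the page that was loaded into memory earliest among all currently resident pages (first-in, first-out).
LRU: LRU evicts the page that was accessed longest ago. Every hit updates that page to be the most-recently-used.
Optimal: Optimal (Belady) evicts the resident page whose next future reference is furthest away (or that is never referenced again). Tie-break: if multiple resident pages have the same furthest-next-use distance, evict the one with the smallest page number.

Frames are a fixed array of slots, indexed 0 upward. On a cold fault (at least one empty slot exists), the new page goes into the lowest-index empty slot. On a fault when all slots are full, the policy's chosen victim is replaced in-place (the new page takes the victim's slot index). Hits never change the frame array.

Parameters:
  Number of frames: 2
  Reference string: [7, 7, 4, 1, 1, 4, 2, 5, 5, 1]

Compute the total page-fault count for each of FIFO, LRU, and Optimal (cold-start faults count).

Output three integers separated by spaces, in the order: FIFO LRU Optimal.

Answer: 6 6 5

Derivation:
--- FIFO ---
  step 0: ref 7 -> FAULT, frames=[7,-] (faults so far: 1)
  step 1: ref 7 -> HIT, frames=[7,-] (faults so far: 1)
  step 2: ref 4 -> FAULT, frames=[7,4] (faults so far: 2)
  step 3: ref 1 -> FAULT, evict 7, frames=[1,4] (faults so far: 3)
  step 4: ref 1 -> HIT, frames=[1,4] (faults so far: 3)
  step 5: ref 4 -> HIT, frames=[1,4] (faults so far: 3)
  step 6: ref 2 -> FAULT, evict 4, frames=[1,2] (faults so far: 4)
  step 7: ref 5 -> FAULT, evict 1, frames=[5,2] (faults so far: 5)
  step 8: ref 5 -> HIT, frames=[5,2] (faults so far: 5)
  step 9: ref 1 -> FAULT, evict 2, frames=[5,1] (faults so far: 6)
  FIFO total faults: 6
--- LRU ---
  step 0: ref 7 -> FAULT, frames=[7,-] (faults so far: 1)
  step 1: ref 7 -> HIT, frames=[7,-] (faults so far: 1)
  step 2: ref 4 -> FAULT, frames=[7,4] (faults so far: 2)
  step 3: ref 1 -> FAULT, evict 7, frames=[1,4] (faults so far: 3)
  step 4: ref 1 -> HIT, frames=[1,4] (faults so far: 3)
  step 5: ref 4 -> HIT, frames=[1,4] (faults so far: 3)
  step 6: ref 2 -> FAULT, evict 1, frames=[2,4] (faults so far: 4)
  step 7: ref 5 -> FAULT, evict 4, frames=[2,5] (faults so far: 5)
  step 8: ref 5 -> HIT, frames=[2,5] (faults so far: 5)
  step 9: ref 1 -> FAULT, evict 2, frames=[1,5] (faults so far: 6)
  LRU total faults: 6
--- Optimal ---
  step 0: ref 7 -> FAULT, frames=[7,-] (faults so far: 1)
  step 1: ref 7 -> HIT, frames=[7,-] (faults so far: 1)
  step 2: ref 4 -> FAULT, frames=[7,4] (faults so far: 2)
  step 3: ref 1 -> FAULT, evict 7, frames=[1,4] (faults so far: 3)
  step 4: ref 1 -> HIT, frames=[1,4] (faults so far: 3)
  step 5: ref 4 -> HIT, frames=[1,4] (faults so far: 3)
  step 6: ref 2 -> FAULT, evict 4, frames=[1,2] (faults so far: 4)
  step 7: ref 5 -> FAULT, evict 2, frames=[1,5] (faults so far: 5)
  step 8: ref 5 -> HIT, frames=[1,5] (faults so far: 5)
  step 9: ref 1 -> HIT, frames=[1,5] (faults so far: 5)
  Optimal total faults: 5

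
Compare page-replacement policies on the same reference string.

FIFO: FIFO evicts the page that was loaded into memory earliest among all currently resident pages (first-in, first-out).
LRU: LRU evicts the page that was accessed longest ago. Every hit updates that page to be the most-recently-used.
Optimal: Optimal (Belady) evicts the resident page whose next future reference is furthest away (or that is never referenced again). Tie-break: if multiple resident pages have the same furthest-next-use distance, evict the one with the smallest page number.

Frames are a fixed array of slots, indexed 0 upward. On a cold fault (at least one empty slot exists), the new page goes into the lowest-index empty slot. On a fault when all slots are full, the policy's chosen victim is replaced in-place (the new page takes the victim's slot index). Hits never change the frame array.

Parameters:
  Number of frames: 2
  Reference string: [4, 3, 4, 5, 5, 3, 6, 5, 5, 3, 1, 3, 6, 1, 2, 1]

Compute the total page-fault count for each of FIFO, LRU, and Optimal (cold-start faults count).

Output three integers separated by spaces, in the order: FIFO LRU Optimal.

--- FIFO ---
  step 0: ref 4 -> FAULT, frames=[4,-] (faults so far: 1)
  step 1: ref 3 -> FAULT, frames=[4,3] (faults so far: 2)
  step 2: ref 4 -> HIT, frames=[4,3] (faults so far: 2)
  step 3: ref 5 -> FAULT, evict 4, frames=[5,3] (faults so far: 3)
  step 4: ref 5 -> HIT, frames=[5,3] (faults so far: 3)
  step 5: ref 3 -> HIT, frames=[5,3] (faults so far: 3)
  step 6: ref 6 -> FAULT, evict 3, frames=[5,6] (faults so far: 4)
  step 7: ref 5 -> HIT, frames=[5,6] (faults so far: 4)
  step 8: ref 5 -> HIT, frames=[5,6] (faults so far: 4)
  step 9: ref 3 -> FAULT, evict 5, frames=[3,6] (faults so far: 5)
  step 10: ref 1 -> FAULT, evict 6, frames=[3,1] (faults so far: 6)
  step 11: ref 3 -> HIT, frames=[3,1] (faults so far: 6)
  step 12: ref 6 -> FAULT, evict 3, frames=[6,1] (faults so far: 7)
  step 13: ref 1 -> HIT, frames=[6,1] (faults so far: 7)
  step 14: ref 2 -> FAULT, evict 1, frames=[6,2] (faults so far: 8)
  step 15: ref 1 -> FAULT, evict 6, frames=[1,2] (faults so far: 9)
  FIFO total faults: 9
--- LRU ---
  step 0: ref 4 -> FAULT, frames=[4,-] (faults so far: 1)
  step 1: ref 3 -> FAULT, frames=[4,3] (faults so far: 2)
  step 2: ref 4 -> HIT, frames=[4,3] (faults so far: 2)
  step 3: ref 5 -> FAULT, evict 3, frames=[4,5] (faults so far: 3)
  step 4: ref 5 -> HIT, frames=[4,5] (faults so far: 3)
  step 5: ref 3 -> FAULT, evict 4, frames=[3,5] (faults so far: 4)
  step 6: ref 6 -> FAULT, evict 5, frames=[3,6] (faults so far: 5)
  step 7: ref 5 -> FAULT, evict 3, frames=[5,6] (faults so far: 6)
  step 8: ref 5 -> HIT, frames=[5,6] (faults so far: 6)
  step 9: ref 3 -> FAULT, evict 6, frames=[5,3] (faults so far: 7)
  step 10: ref 1 -> FAULT, evict 5, frames=[1,3] (faults so far: 8)
  step 11: ref 3 -> HIT, frames=[1,3] (faults so far: 8)
  step 12: ref 6 -> FAULT, evict 1, frames=[6,3] (faults so far: 9)
  step 13: ref 1 -> FAULT, evict 3, frames=[6,1] (faults so far: 10)
  step 14: ref 2 -> FAULT, evict 6, frames=[2,1] (faults so far: 11)
  step 15: ref 1 -> HIT, frames=[2,1] (faults so far: 11)
  LRU total faults: 11
--- Optimal ---
  step 0: ref 4 -> FAULT, frames=[4,-] (faults so far: 1)
  step 1: ref 3 -> FAULT, frames=[4,3] (faults so far: 2)
  step 2: ref 4 -> HIT, frames=[4,3] (faults so far: 2)
  step 3: ref 5 -> FAULT, evict 4, frames=[5,3] (faults so far: 3)
  step 4: ref 5 -> HIT, frames=[5,3] (faults so far: 3)
  step 5: ref 3 -> HIT, frames=[5,3] (faults so far: 3)
  step 6: ref 6 -> FAULT, evict 3, frames=[5,6] (faults so far: 4)
  step 7: ref 5 -> HIT, frames=[5,6] (faults so far: 4)
  step 8: ref 5 -> HIT, frames=[5,6] (faults so far: 4)
  step 9: ref 3 -> FAULT, evict 5, frames=[3,6] (faults so far: 5)
  step 10: ref 1 -> FAULT, evict 6, frames=[3,1] (faults so far: 6)
  step 11: ref 3 -> HIT, frames=[3,1] (faults so far: 6)
  step 12: ref 6 -> FAULT, evict 3, frames=[6,1] (faults so far: 7)
  step 13: ref 1 -> HIT, frames=[6,1] (faults so far: 7)
  step 14: ref 2 -> FAULT, evict 6, frames=[2,1] (faults so far: 8)
  step 15: ref 1 -> HIT, frames=[2,1] (faults so far: 8)
  Optimal total faults: 8

Answer: 9 11 8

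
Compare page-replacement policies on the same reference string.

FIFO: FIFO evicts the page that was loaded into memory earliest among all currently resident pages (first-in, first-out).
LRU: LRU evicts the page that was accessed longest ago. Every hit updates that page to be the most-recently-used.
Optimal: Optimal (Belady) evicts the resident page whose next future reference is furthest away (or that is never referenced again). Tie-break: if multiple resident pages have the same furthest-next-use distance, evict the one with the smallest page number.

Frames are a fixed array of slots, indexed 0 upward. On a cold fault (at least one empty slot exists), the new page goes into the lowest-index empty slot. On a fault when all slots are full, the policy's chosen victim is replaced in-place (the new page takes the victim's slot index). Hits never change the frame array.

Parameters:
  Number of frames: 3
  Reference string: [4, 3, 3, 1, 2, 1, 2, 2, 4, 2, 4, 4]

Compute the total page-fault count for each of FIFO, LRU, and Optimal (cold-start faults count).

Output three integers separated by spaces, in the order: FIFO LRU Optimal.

--- FIFO ---
  step 0: ref 4 -> FAULT, frames=[4,-,-] (faults so far: 1)
  step 1: ref 3 -> FAULT, frames=[4,3,-] (faults so far: 2)
  step 2: ref 3 -> HIT, frames=[4,3,-] (faults so far: 2)
  step 3: ref 1 -> FAULT, frames=[4,3,1] (faults so far: 3)
  step 4: ref 2 -> FAULT, evict 4, frames=[2,3,1] (faults so far: 4)
  step 5: ref 1 -> HIT, frames=[2,3,1] (faults so far: 4)
  step 6: ref 2 -> HIT, frames=[2,3,1] (faults so far: 4)
  step 7: ref 2 -> HIT, frames=[2,3,1] (faults so far: 4)
  step 8: ref 4 -> FAULT, evict 3, frames=[2,4,1] (faults so far: 5)
  step 9: ref 2 -> HIT, frames=[2,4,1] (faults so far: 5)
  step 10: ref 4 -> HIT, frames=[2,4,1] (faults so far: 5)
  step 11: ref 4 -> HIT, frames=[2,4,1] (faults so far: 5)
  FIFO total faults: 5
--- LRU ---
  step 0: ref 4 -> FAULT, frames=[4,-,-] (faults so far: 1)
  step 1: ref 3 -> FAULT, frames=[4,3,-] (faults so far: 2)
  step 2: ref 3 -> HIT, frames=[4,3,-] (faults so far: 2)
  step 3: ref 1 -> FAULT, frames=[4,3,1] (faults so far: 3)
  step 4: ref 2 -> FAULT, evict 4, frames=[2,3,1] (faults so far: 4)
  step 5: ref 1 -> HIT, frames=[2,3,1] (faults so far: 4)
  step 6: ref 2 -> HIT, frames=[2,3,1] (faults so far: 4)
  step 7: ref 2 -> HIT, frames=[2,3,1] (faults so far: 4)
  step 8: ref 4 -> FAULT, evict 3, frames=[2,4,1] (faults so far: 5)
  step 9: ref 2 -> HIT, frames=[2,4,1] (faults so far: 5)
  step 10: ref 4 -> HIT, frames=[2,4,1] (faults so far: 5)
  step 11: ref 4 -> HIT, frames=[2,4,1] (faults so far: 5)
  LRU total faults: 5
--- Optimal ---
  step 0: ref 4 -> FAULT, frames=[4,-,-] (faults so far: 1)
  step 1: ref 3 -> FAULT, frames=[4,3,-] (faults so far: 2)
  step 2: ref 3 -> HIT, frames=[4,3,-] (faults so far: 2)
  step 3: ref 1 -> FAULT, frames=[4,3,1] (faults so far: 3)
  step 4: ref 2 -> FAULT, evict 3, frames=[4,2,1] (faults so far: 4)
  step 5: ref 1 -> HIT, frames=[4,2,1] (faults so far: 4)
  step 6: ref 2 -> HIT, frames=[4,2,1] (faults so far: 4)
  step 7: ref 2 -> HIT, frames=[4,2,1] (faults so far: 4)
  step 8: ref 4 -> HIT, frames=[4,2,1] (faults so far: 4)
  step 9: ref 2 -> HIT, frames=[4,2,1] (faults so far: 4)
  step 10: ref 4 -> HIT, frames=[4,2,1] (faults so far: 4)
  step 11: ref 4 -> HIT, frames=[4,2,1] (faults so far: 4)
  Optimal total faults: 4

Answer: 5 5 4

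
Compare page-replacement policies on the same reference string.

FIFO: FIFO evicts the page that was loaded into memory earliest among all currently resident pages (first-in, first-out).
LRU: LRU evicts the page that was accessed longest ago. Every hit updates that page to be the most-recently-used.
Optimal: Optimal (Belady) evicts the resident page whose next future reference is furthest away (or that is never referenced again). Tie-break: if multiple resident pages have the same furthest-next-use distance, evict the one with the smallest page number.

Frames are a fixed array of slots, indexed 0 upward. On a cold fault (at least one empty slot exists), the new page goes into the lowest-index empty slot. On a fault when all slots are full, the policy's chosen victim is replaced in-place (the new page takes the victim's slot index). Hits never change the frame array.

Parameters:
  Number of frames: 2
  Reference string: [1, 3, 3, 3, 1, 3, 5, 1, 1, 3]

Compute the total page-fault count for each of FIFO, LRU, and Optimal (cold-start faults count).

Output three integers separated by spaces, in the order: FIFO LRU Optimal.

--- FIFO ---
  step 0: ref 1 -> FAULT, frames=[1,-] (faults so far: 1)
  step 1: ref 3 -> FAULT, frames=[1,3] (faults so far: 2)
  step 2: ref 3 -> HIT, frames=[1,3] (faults so far: 2)
  step 3: ref 3 -> HIT, frames=[1,3] (faults so far: 2)
  step 4: ref 1 -> HIT, frames=[1,3] (faults so far: 2)
  step 5: ref 3 -> HIT, frames=[1,3] (faults so far: 2)
  step 6: ref 5 -> FAULT, evict 1, frames=[5,3] (faults so far: 3)
  step 7: ref 1 -> FAULT, evict 3, frames=[5,1] (faults so far: 4)
  step 8: ref 1 -> HIT, frames=[5,1] (faults so far: 4)
  step 9: ref 3 -> FAULT, evict 5, frames=[3,1] (faults so far: 5)
  FIFO total faults: 5
--- LRU ---
  step 0: ref 1 -> FAULT, frames=[1,-] (faults so far: 1)
  step 1: ref 3 -> FAULT, frames=[1,3] (faults so far: 2)
  step 2: ref 3 -> HIT, frames=[1,3] (faults so far: 2)
  step 3: ref 3 -> HIT, frames=[1,3] (faults so far: 2)
  step 4: ref 1 -> HIT, frames=[1,3] (faults so far: 2)
  step 5: ref 3 -> HIT, frames=[1,3] (faults so far: 2)
  step 6: ref 5 -> FAULT, evict 1, frames=[5,3] (faults so far: 3)
  step 7: ref 1 -> FAULT, evict 3, frames=[5,1] (faults so far: 4)
  step 8: ref 1 -> HIT, frames=[5,1] (faults so far: 4)
  step 9: ref 3 -> FAULT, evict 5, frames=[3,1] (faults so far: 5)
  LRU total faults: 5
--- Optimal ---
  step 0: ref 1 -> FAULT, frames=[1,-] (faults so far: 1)
  step 1: ref 3 -> FAULT, frames=[1,3] (faults so far: 2)
  step 2: ref 3 -> HIT, frames=[1,3] (faults so far: 2)
  step 3: ref 3 -> HIT, frames=[1,3] (faults so far: 2)
  step 4: ref 1 -> HIT, frames=[1,3] (faults so far: 2)
  step 5: ref 3 -> HIT, frames=[1,3] (faults so far: 2)
  step 6: ref 5 -> FAULT, evict 3, frames=[1,5] (faults so far: 3)
  step 7: ref 1 -> HIT, frames=[1,5] (faults so far: 3)
  step 8: ref 1 -> HIT, frames=[1,5] (faults so far: 3)
  step 9: ref 3 -> FAULT, evict 1, frames=[3,5] (faults so far: 4)
  Optimal total faults: 4

Answer: 5 5 4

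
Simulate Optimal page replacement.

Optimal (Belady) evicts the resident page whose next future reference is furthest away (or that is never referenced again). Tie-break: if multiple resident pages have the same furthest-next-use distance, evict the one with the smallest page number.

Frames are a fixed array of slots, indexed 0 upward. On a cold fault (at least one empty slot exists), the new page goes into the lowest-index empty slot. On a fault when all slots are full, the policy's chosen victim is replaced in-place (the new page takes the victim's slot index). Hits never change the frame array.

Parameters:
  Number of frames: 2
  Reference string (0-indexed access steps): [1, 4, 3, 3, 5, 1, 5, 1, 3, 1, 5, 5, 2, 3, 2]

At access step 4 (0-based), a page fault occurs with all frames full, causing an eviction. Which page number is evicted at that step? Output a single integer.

Step 0: ref 1 -> FAULT, frames=[1,-]
Step 1: ref 4 -> FAULT, frames=[1,4]
Step 2: ref 3 -> FAULT, evict 4, frames=[1,3]
Step 3: ref 3 -> HIT, frames=[1,3]
Step 4: ref 5 -> FAULT, evict 3, frames=[1,5]
At step 4: evicted page 3

Answer: 3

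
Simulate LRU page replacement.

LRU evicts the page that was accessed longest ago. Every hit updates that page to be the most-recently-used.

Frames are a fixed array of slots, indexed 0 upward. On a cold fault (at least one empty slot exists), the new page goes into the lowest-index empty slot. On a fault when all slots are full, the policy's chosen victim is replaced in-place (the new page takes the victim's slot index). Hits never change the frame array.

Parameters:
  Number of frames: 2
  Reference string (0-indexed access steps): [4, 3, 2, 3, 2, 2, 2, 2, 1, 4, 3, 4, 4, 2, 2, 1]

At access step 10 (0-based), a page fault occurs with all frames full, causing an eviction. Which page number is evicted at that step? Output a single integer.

Step 0: ref 4 -> FAULT, frames=[4,-]
Step 1: ref 3 -> FAULT, frames=[4,3]
Step 2: ref 2 -> FAULT, evict 4, frames=[2,3]
Step 3: ref 3 -> HIT, frames=[2,3]
Step 4: ref 2 -> HIT, frames=[2,3]
Step 5: ref 2 -> HIT, frames=[2,3]
Step 6: ref 2 -> HIT, frames=[2,3]
Step 7: ref 2 -> HIT, frames=[2,3]
Step 8: ref 1 -> FAULT, evict 3, frames=[2,1]
Step 9: ref 4 -> FAULT, evict 2, frames=[4,1]
Step 10: ref 3 -> FAULT, evict 1, frames=[4,3]
At step 10: evicted page 1

Answer: 1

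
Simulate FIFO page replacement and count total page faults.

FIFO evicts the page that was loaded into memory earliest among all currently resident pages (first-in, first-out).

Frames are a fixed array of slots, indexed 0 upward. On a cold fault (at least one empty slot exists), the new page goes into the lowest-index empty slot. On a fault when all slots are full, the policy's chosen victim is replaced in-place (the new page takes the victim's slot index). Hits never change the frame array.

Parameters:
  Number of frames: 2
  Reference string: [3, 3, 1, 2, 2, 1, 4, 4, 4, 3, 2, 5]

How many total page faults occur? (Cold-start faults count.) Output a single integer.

Answer: 7

Derivation:
Step 0: ref 3 → FAULT, frames=[3,-]
Step 1: ref 3 → HIT, frames=[3,-]
Step 2: ref 1 → FAULT, frames=[3,1]
Step 3: ref 2 → FAULT (evict 3), frames=[2,1]
Step 4: ref 2 → HIT, frames=[2,1]
Step 5: ref 1 → HIT, frames=[2,1]
Step 6: ref 4 → FAULT (evict 1), frames=[2,4]
Step 7: ref 4 → HIT, frames=[2,4]
Step 8: ref 4 → HIT, frames=[2,4]
Step 9: ref 3 → FAULT (evict 2), frames=[3,4]
Step 10: ref 2 → FAULT (evict 4), frames=[3,2]
Step 11: ref 5 → FAULT (evict 3), frames=[5,2]
Total faults: 7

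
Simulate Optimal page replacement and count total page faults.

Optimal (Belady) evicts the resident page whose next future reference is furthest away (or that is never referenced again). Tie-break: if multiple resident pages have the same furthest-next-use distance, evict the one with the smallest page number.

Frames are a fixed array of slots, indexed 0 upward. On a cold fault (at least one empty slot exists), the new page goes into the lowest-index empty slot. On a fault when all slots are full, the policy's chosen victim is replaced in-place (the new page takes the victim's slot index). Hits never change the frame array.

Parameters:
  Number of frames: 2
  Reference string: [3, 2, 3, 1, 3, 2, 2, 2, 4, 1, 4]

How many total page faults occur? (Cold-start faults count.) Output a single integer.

Answer: 5

Derivation:
Step 0: ref 3 → FAULT, frames=[3,-]
Step 1: ref 2 → FAULT, frames=[3,2]
Step 2: ref 3 → HIT, frames=[3,2]
Step 3: ref 1 → FAULT (evict 2), frames=[3,1]
Step 4: ref 3 → HIT, frames=[3,1]
Step 5: ref 2 → FAULT (evict 3), frames=[2,1]
Step 6: ref 2 → HIT, frames=[2,1]
Step 7: ref 2 → HIT, frames=[2,1]
Step 8: ref 4 → FAULT (evict 2), frames=[4,1]
Step 9: ref 1 → HIT, frames=[4,1]
Step 10: ref 4 → HIT, frames=[4,1]
Total faults: 5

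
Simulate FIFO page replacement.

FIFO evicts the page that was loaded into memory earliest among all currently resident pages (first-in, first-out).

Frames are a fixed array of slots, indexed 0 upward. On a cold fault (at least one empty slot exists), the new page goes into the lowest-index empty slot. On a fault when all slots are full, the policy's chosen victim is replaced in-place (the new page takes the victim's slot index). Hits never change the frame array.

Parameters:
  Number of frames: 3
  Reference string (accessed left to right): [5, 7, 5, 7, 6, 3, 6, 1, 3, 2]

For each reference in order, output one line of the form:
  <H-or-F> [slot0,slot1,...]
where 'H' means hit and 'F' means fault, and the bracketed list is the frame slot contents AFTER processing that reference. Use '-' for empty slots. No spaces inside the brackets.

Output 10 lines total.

F [5,-,-]
F [5,7,-]
H [5,7,-]
H [5,7,-]
F [5,7,6]
F [3,7,6]
H [3,7,6]
F [3,1,6]
H [3,1,6]
F [3,1,2]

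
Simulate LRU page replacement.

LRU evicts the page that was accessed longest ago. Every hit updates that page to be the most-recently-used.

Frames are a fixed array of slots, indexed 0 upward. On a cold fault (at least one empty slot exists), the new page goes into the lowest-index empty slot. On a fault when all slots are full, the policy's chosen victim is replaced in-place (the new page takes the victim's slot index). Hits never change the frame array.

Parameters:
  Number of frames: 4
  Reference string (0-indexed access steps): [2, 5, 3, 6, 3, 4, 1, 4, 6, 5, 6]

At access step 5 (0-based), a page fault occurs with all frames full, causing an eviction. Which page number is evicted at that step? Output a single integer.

Step 0: ref 2 -> FAULT, frames=[2,-,-,-]
Step 1: ref 5 -> FAULT, frames=[2,5,-,-]
Step 2: ref 3 -> FAULT, frames=[2,5,3,-]
Step 3: ref 6 -> FAULT, frames=[2,5,3,6]
Step 4: ref 3 -> HIT, frames=[2,5,3,6]
Step 5: ref 4 -> FAULT, evict 2, frames=[4,5,3,6]
At step 5: evicted page 2

Answer: 2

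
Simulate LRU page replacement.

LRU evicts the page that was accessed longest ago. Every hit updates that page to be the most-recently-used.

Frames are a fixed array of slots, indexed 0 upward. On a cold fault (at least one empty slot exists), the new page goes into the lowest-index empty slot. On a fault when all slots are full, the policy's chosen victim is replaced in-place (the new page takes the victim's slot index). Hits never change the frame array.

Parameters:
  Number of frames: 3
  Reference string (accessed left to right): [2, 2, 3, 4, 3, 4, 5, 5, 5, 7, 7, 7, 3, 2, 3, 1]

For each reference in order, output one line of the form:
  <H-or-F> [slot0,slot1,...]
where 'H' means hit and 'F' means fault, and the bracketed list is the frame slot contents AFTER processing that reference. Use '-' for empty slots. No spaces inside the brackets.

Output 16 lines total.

F [2,-,-]
H [2,-,-]
F [2,3,-]
F [2,3,4]
H [2,3,4]
H [2,3,4]
F [5,3,4]
H [5,3,4]
H [5,3,4]
F [5,7,4]
H [5,7,4]
H [5,7,4]
F [5,7,3]
F [2,7,3]
H [2,7,3]
F [2,1,3]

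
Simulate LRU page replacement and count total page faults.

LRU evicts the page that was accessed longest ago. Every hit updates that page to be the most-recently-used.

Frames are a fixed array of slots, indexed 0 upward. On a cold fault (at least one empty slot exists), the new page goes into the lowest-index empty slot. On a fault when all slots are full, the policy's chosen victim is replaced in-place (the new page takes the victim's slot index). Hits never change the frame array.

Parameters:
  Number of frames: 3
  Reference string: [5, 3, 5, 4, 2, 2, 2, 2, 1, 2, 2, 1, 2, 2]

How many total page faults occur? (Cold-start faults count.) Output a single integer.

Answer: 5

Derivation:
Step 0: ref 5 → FAULT, frames=[5,-,-]
Step 1: ref 3 → FAULT, frames=[5,3,-]
Step 2: ref 5 → HIT, frames=[5,3,-]
Step 3: ref 4 → FAULT, frames=[5,3,4]
Step 4: ref 2 → FAULT (evict 3), frames=[5,2,4]
Step 5: ref 2 → HIT, frames=[5,2,4]
Step 6: ref 2 → HIT, frames=[5,2,4]
Step 7: ref 2 → HIT, frames=[5,2,4]
Step 8: ref 1 → FAULT (evict 5), frames=[1,2,4]
Step 9: ref 2 → HIT, frames=[1,2,4]
Step 10: ref 2 → HIT, frames=[1,2,4]
Step 11: ref 1 → HIT, frames=[1,2,4]
Step 12: ref 2 → HIT, frames=[1,2,4]
Step 13: ref 2 → HIT, frames=[1,2,4]
Total faults: 5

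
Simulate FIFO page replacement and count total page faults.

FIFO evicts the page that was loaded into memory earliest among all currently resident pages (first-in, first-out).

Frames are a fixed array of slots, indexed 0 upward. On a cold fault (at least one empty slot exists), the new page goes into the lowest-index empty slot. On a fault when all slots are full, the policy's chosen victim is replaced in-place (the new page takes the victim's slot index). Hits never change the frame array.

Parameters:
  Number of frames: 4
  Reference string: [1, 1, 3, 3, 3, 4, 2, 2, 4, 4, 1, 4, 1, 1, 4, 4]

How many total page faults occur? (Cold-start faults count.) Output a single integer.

Step 0: ref 1 → FAULT, frames=[1,-,-,-]
Step 1: ref 1 → HIT, frames=[1,-,-,-]
Step 2: ref 3 → FAULT, frames=[1,3,-,-]
Step 3: ref 3 → HIT, frames=[1,3,-,-]
Step 4: ref 3 → HIT, frames=[1,3,-,-]
Step 5: ref 4 → FAULT, frames=[1,3,4,-]
Step 6: ref 2 → FAULT, frames=[1,3,4,2]
Step 7: ref 2 → HIT, frames=[1,3,4,2]
Step 8: ref 4 → HIT, frames=[1,3,4,2]
Step 9: ref 4 → HIT, frames=[1,3,4,2]
Step 10: ref 1 → HIT, frames=[1,3,4,2]
Step 11: ref 4 → HIT, frames=[1,3,4,2]
Step 12: ref 1 → HIT, frames=[1,3,4,2]
Step 13: ref 1 → HIT, frames=[1,3,4,2]
Step 14: ref 4 → HIT, frames=[1,3,4,2]
Step 15: ref 4 → HIT, frames=[1,3,4,2]
Total faults: 4

Answer: 4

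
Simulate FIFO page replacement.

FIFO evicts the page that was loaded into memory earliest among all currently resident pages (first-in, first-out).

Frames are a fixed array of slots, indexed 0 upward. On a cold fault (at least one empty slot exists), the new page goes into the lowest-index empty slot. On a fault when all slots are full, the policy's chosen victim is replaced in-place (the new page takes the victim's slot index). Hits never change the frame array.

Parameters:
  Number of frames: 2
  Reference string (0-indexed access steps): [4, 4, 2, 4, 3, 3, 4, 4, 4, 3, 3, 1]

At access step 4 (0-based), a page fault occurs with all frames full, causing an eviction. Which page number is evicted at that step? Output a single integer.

Answer: 4

Derivation:
Step 0: ref 4 -> FAULT, frames=[4,-]
Step 1: ref 4 -> HIT, frames=[4,-]
Step 2: ref 2 -> FAULT, frames=[4,2]
Step 3: ref 4 -> HIT, frames=[4,2]
Step 4: ref 3 -> FAULT, evict 4, frames=[3,2]
At step 4: evicted page 4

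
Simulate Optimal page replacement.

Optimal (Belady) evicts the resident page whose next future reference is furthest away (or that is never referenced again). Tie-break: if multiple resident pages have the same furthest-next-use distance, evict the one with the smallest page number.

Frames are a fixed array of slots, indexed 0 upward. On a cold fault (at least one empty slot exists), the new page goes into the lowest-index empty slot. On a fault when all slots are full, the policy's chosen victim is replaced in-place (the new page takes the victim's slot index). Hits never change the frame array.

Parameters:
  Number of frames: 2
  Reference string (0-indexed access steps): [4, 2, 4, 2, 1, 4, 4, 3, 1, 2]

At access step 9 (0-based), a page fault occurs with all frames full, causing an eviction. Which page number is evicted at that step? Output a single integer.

Step 0: ref 4 -> FAULT, frames=[4,-]
Step 1: ref 2 -> FAULT, frames=[4,2]
Step 2: ref 4 -> HIT, frames=[4,2]
Step 3: ref 2 -> HIT, frames=[4,2]
Step 4: ref 1 -> FAULT, evict 2, frames=[4,1]
Step 5: ref 4 -> HIT, frames=[4,1]
Step 6: ref 4 -> HIT, frames=[4,1]
Step 7: ref 3 -> FAULT, evict 4, frames=[3,1]
Step 8: ref 1 -> HIT, frames=[3,1]
Step 9: ref 2 -> FAULT, evict 1, frames=[3,2]
At step 9: evicted page 1

Answer: 1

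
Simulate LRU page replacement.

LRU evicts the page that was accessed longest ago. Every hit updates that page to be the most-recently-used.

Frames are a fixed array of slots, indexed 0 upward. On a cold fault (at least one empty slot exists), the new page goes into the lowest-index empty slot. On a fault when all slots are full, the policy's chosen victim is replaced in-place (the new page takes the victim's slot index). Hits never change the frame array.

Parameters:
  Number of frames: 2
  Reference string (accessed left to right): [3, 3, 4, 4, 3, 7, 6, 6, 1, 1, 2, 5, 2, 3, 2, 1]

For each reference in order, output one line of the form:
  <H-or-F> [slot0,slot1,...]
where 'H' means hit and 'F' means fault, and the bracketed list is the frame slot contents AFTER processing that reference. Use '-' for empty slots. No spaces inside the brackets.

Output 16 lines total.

F [3,-]
H [3,-]
F [3,4]
H [3,4]
H [3,4]
F [3,7]
F [6,7]
H [6,7]
F [6,1]
H [6,1]
F [2,1]
F [2,5]
H [2,5]
F [2,3]
H [2,3]
F [2,1]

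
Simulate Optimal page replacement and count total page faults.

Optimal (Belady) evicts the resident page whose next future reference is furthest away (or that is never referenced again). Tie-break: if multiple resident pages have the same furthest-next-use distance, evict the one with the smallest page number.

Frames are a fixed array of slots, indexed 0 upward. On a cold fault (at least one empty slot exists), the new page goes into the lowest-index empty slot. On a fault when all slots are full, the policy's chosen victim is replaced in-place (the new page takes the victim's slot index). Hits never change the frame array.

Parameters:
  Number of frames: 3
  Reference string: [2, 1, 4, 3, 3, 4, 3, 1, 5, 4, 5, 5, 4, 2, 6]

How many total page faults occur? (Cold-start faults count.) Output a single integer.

Step 0: ref 2 → FAULT, frames=[2,-,-]
Step 1: ref 1 → FAULT, frames=[2,1,-]
Step 2: ref 4 → FAULT, frames=[2,1,4]
Step 3: ref 3 → FAULT (evict 2), frames=[3,1,4]
Step 4: ref 3 → HIT, frames=[3,1,4]
Step 5: ref 4 → HIT, frames=[3,1,4]
Step 6: ref 3 → HIT, frames=[3,1,4]
Step 7: ref 1 → HIT, frames=[3,1,4]
Step 8: ref 5 → FAULT (evict 1), frames=[3,5,4]
Step 9: ref 4 → HIT, frames=[3,5,4]
Step 10: ref 5 → HIT, frames=[3,5,4]
Step 11: ref 5 → HIT, frames=[3,5,4]
Step 12: ref 4 → HIT, frames=[3,5,4]
Step 13: ref 2 → FAULT (evict 3), frames=[2,5,4]
Step 14: ref 6 → FAULT (evict 2), frames=[6,5,4]
Total faults: 7

Answer: 7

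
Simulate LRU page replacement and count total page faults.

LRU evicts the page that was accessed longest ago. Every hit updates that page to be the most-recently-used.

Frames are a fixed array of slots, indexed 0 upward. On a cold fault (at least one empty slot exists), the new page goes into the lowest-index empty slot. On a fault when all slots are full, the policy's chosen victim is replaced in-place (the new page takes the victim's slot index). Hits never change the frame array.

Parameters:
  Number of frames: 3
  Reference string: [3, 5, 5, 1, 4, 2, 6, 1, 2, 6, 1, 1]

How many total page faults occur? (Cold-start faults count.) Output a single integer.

Step 0: ref 3 → FAULT, frames=[3,-,-]
Step 1: ref 5 → FAULT, frames=[3,5,-]
Step 2: ref 5 → HIT, frames=[3,5,-]
Step 3: ref 1 → FAULT, frames=[3,5,1]
Step 4: ref 4 → FAULT (evict 3), frames=[4,5,1]
Step 5: ref 2 → FAULT (evict 5), frames=[4,2,1]
Step 6: ref 6 → FAULT (evict 1), frames=[4,2,6]
Step 7: ref 1 → FAULT (evict 4), frames=[1,2,6]
Step 8: ref 2 → HIT, frames=[1,2,6]
Step 9: ref 6 → HIT, frames=[1,2,6]
Step 10: ref 1 → HIT, frames=[1,2,6]
Step 11: ref 1 → HIT, frames=[1,2,6]
Total faults: 7

Answer: 7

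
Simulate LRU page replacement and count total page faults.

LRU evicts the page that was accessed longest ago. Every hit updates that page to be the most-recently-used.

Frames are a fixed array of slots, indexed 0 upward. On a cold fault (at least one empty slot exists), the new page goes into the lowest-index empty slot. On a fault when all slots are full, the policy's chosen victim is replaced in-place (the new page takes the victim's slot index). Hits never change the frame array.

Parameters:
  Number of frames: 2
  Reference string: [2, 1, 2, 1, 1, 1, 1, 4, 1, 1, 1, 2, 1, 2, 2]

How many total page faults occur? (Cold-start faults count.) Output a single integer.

Answer: 4

Derivation:
Step 0: ref 2 → FAULT, frames=[2,-]
Step 1: ref 1 → FAULT, frames=[2,1]
Step 2: ref 2 → HIT, frames=[2,1]
Step 3: ref 1 → HIT, frames=[2,1]
Step 4: ref 1 → HIT, frames=[2,1]
Step 5: ref 1 → HIT, frames=[2,1]
Step 6: ref 1 → HIT, frames=[2,1]
Step 7: ref 4 → FAULT (evict 2), frames=[4,1]
Step 8: ref 1 → HIT, frames=[4,1]
Step 9: ref 1 → HIT, frames=[4,1]
Step 10: ref 1 → HIT, frames=[4,1]
Step 11: ref 2 → FAULT (evict 4), frames=[2,1]
Step 12: ref 1 → HIT, frames=[2,1]
Step 13: ref 2 → HIT, frames=[2,1]
Step 14: ref 2 → HIT, frames=[2,1]
Total faults: 4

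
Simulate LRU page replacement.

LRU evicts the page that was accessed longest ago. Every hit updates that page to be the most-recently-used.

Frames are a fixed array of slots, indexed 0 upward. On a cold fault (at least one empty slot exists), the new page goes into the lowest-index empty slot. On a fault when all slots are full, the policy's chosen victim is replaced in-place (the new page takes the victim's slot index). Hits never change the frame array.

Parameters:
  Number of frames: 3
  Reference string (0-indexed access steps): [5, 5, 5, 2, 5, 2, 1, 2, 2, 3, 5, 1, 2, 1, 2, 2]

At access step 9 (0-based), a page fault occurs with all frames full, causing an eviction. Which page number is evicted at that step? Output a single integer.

Step 0: ref 5 -> FAULT, frames=[5,-,-]
Step 1: ref 5 -> HIT, frames=[5,-,-]
Step 2: ref 5 -> HIT, frames=[5,-,-]
Step 3: ref 2 -> FAULT, frames=[5,2,-]
Step 4: ref 5 -> HIT, frames=[5,2,-]
Step 5: ref 2 -> HIT, frames=[5,2,-]
Step 6: ref 1 -> FAULT, frames=[5,2,1]
Step 7: ref 2 -> HIT, frames=[5,2,1]
Step 8: ref 2 -> HIT, frames=[5,2,1]
Step 9: ref 3 -> FAULT, evict 5, frames=[3,2,1]
At step 9: evicted page 5

Answer: 5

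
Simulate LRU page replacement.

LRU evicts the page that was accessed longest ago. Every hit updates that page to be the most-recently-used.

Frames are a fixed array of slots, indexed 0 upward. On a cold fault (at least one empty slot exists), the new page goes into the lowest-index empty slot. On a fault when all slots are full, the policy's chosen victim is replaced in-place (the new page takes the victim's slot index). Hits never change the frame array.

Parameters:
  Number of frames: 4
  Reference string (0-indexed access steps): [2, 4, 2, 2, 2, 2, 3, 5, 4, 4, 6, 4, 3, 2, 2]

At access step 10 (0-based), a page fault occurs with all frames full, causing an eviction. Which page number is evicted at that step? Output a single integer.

Step 0: ref 2 -> FAULT, frames=[2,-,-,-]
Step 1: ref 4 -> FAULT, frames=[2,4,-,-]
Step 2: ref 2 -> HIT, frames=[2,4,-,-]
Step 3: ref 2 -> HIT, frames=[2,4,-,-]
Step 4: ref 2 -> HIT, frames=[2,4,-,-]
Step 5: ref 2 -> HIT, frames=[2,4,-,-]
Step 6: ref 3 -> FAULT, frames=[2,4,3,-]
Step 7: ref 5 -> FAULT, frames=[2,4,3,5]
Step 8: ref 4 -> HIT, frames=[2,4,3,5]
Step 9: ref 4 -> HIT, frames=[2,4,3,5]
Step 10: ref 6 -> FAULT, evict 2, frames=[6,4,3,5]
At step 10: evicted page 2

Answer: 2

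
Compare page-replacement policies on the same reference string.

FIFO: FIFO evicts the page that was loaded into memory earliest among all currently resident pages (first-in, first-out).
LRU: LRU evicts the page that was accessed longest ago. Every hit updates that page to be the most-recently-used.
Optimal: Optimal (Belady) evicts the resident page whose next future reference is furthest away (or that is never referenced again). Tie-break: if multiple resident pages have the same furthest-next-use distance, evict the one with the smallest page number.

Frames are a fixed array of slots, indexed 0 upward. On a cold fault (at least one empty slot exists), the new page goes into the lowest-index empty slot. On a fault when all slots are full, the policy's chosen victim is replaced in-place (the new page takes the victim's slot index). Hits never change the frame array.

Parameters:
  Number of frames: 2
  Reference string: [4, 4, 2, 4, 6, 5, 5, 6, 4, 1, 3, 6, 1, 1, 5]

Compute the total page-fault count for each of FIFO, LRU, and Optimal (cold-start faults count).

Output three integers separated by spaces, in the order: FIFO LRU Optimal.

--- FIFO ---
  step 0: ref 4 -> FAULT, frames=[4,-] (faults so far: 1)
  step 1: ref 4 -> HIT, frames=[4,-] (faults so far: 1)
  step 2: ref 2 -> FAULT, frames=[4,2] (faults so far: 2)
  step 3: ref 4 -> HIT, frames=[4,2] (faults so far: 2)
  step 4: ref 6 -> FAULT, evict 4, frames=[6,2] (faults so far: 3)
  step 5: ref 5 -> FAULT, evict 2, frames=[6,5] (faults so far: 4)
  step 6: ref 5 -> HIT, frames=[6,5] (faults so far: 4)
  step 7: ref 6 -> HIT, frames=[6,5] (faults so far: 4)
  step 8: ref 4 -> FAULT, evict 6, frames=[4,5] (faults so far: 5)
  step 9: ref 1 -> FAULT, evict 5, frames=[4,1] (faults so far: 6)
  step 10: ref 3 -> FAULT, evict 4, frames=[3,1] (faults so far: 7)
  step 11: ref 6 -> FAULT, evict 1, frames=[3,6] (faults so far: 8)
  step 12: ref 1 -> FAULT, evict 3, frames=[1,6] (faults so far: 9)
  step 13: ref 1 -> HIT, frames=[1,6] (faults so far: 9)
  step 14: ref 5 -> FAULT, evict 6, frames=[1,5] (faults so far: 10)
  FIFO total faults: 10
--- LRU ---
  step 0: ref 4 -> FAULT, frames=[4,-] (faults so far: 1)
  step 1: ref 4 -> HIT, frames=[4,-] (faults so far: 1)
  step 2: ref 2 -> FAULT, frames=[4,2] (faults so far: 2)
  step 3: ref 4 -> HIT, frames=[4,2] (faults so far: 2)
  step 4: ref 6 -> FAULT, evict 2, frames=[4,6] (faults so far: 3)
  step 5: ref 5 -> FAULT, evict 4, frames=[5,6] (faults so far: 4)
  step 6: ref 5 -> HIT, frames=[5,6] (faults so far: 4)
  step 7: ref 6 -> HIT, frames=[5,6] (faults so far: 4)
  step 8: ref 4 -> FAULT, evict 5, frames=[4,6] (faults so far: 5)
  step 9: ref 1 -> FAULT, evict 6, frames=[4,1] (faults so far: 6)
  step 10: ref 3 -> FAULT, evict 4, frames=[3,1] (faults so far: 7)
  step 11: ref 6 -> FAULT, evict 1, frames=[3,6] (faults so far: 8)
  step 12: ref 1 -> FAULT, evict 3, frames=[1,6] (faults so far: 9)
  step 13: ref 1 -> HIT, frames=[1,6] (faults so far: 9)
  step 14: ref 5 -> FAULT, evict 6, frames=[1,5] (faults so far: 10)
  LRU total faults: 10
--- Optimal ---
  step 0: ref 4 -> FAULT, frames=[4,-] (faults so far: 1)
  step 1: ref 4 -> HIT, frames=[4,-] (faults so far: 1)
  step 2: ref 2 -> FAULT, frames=[4,2] (faults so far: 2)
  step 3: ref 4 -> HIT, frames=[4,2] (faults so far: 2)
  step 4: ref 6 -> FAULT, evict 2, frames=[4,6] (faults so far: 3)
  step 5: ref 5 -> FAULT, evict 4, frames=[5,6] (faults so far: 4)
  step 6: ref 5 -> HIT, frames=[5,6] (faults so far: 4)
  step 7: ref 6 -> HIT, frames=[5,6] (faults so far: 4)
  step 8: ref 4 -> FAULT, evict 5, frames=[4,6] (faults so far: 5)
  step 9: ref 1 -> FAULT, evict 4, frames=[1,6] (faults so far: 6)
  step 10: ref 3 -> FAULT, evict 1, frames=[3,6] (faults so far: 7)
  step 11: ref 6 -> HIT, frames=[3,6] (faults so far: 7)
  step 12: ref 1 -> FAULT, evict 3, frames=[1,6] (faults so far: 8)
  step 13: ref 1 -> HIT, frames=[1,6] (faults so far: 8)
  step 14: ref 5 -> FAULT, evict 1, frames=[5,6] (faults so far: 9)
  Optimal total faults: 9

Answer: 10 10 9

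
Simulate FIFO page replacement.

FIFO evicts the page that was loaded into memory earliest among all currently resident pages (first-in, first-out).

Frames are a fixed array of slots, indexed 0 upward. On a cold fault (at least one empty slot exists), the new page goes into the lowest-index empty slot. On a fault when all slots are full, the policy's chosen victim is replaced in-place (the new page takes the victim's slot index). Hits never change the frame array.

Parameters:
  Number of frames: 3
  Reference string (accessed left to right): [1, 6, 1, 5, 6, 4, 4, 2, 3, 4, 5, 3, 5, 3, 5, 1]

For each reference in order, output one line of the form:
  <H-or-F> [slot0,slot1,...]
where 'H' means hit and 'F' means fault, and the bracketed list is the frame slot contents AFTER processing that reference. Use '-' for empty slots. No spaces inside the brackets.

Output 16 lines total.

F [1,-,-]
F [1,6,-]
H [1,6,-]
F [1,6,5]
H [1,6,5]
F [4,6,5]
H [4,6,5]
F [4,2,5]
F [4,2,3]
H [4,2,3]
F [5,2,3]
H [5,2,3]
H [5,2,3]
H [5,2,3]
H [5,2,3]
F [5,1,3]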